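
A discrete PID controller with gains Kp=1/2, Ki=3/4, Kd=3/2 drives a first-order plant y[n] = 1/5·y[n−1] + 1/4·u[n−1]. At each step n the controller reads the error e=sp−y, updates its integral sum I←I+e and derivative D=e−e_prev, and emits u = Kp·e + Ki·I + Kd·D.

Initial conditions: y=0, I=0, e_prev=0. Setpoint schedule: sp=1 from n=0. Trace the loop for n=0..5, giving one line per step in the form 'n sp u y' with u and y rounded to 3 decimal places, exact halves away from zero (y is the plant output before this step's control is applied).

0 1 2.750 0.000
1 1 0.109 0.688
2 1 2.812 0.165
3 1 1.084 0.736
4 1 3.013 0.418
5 1 1.821 0.837

(exact arithmetic carried between steps; '≈' marks a value shown rounded to 6 d.p. or computed from one; I and e_prev carry over from the previous line; the table rounds u and y to 3 d.p., halves away from zero)
n=0: y=0, sp=1, e=sp−y=1; I=1, D=e−e_prev=1; u=1/2·1+3/4·1+3/2·1=2.75; next y=1/5·0+1/4·2.75=0.6875
n=1: y=0.6875, sp=1, e=sp−y=0.3125; I=1.3125, D=e−e_prev=-0.6875; u=1/2·0.3125+3/4·1.3125+3/2·(-0.6875)=0.109375; next y=1/5·0.6875+1/4·0.109375≈0.164844
n=2: y≈0.164844, sp=1, e=sp−y≈0.835156; I≈2.147656, D=e−e_prev≈0.522656; u=1/2·0.835156+3/4·2.147656+3/2·0.522656≈2.812305; next y=1/5·0.164844+1/4·2.812305≈0.736045
n=3: y≈0.736045, sp=1, e=sp−y≈0.263955; I≈2.411611, D=e−e_prev≈-0.571201; u=1/2·0.263955+3/4·2.411611+3/2·(-0.571201)≈1.083884; next y=1/5·0.736045+1/4·1.083884≈0.418180
n=4: y≈0.418180, sp=1, e=sp−y≈0.581820; I≈2.993431, D=e−e_prev≈0.317865; u=1/2·0.581820+3/4·2.993431+3/2·0.317865≈3.012781; next y=1/5·0.418180+1/4·3.012781≈0.836831
n=5: y≈0.836831, sp=1, e=sp−y≈0.163169; I≈3.156600, D=e−e_prev≈-0.418651; u=1/2·0.163169+3/4·3.156600+3/2·(-0.418651)≈1.821058; next y=1/5·0.836831+1/4·1.821058≈0.622631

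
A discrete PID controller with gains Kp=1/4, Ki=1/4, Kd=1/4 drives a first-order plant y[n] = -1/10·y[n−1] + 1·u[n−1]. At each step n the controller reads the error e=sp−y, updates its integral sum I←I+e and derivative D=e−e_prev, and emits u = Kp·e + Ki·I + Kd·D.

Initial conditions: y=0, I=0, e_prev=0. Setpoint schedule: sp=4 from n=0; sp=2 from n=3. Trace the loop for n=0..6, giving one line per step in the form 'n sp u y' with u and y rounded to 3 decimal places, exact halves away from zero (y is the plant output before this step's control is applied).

(exact arithmetic carried between steps; '≈' marks a value shown rounded to 6 d.p. or computed from one; I and e_prev carry over from the previous line; the table rounds u and y to 3 d.p., halves away from zero)
n=0: y=0, sp=4, e=sp−y=4; I=4, D=e−e_prev=4; u=1/4·4+1/4·4+1/4·4=3; next y=-1/10·0+1·3=3
n=1: y=3, sp=4, e=sp−y=1; I=5, D=e−e_prev=-3; u=1/4·1+1/4·5+1/4·(-3)=0.75; next y=-1/10·3+1·0.75=0.45
n=2: y=0.45, sp=4, e=sp−y=3.55; I=8.55, D=e−e_prev=2.55; u=1/4·3.55+1/4·8.55+1/4·2.55=3.6625; next y=-1/10·0.45+1·3.6625=3.6175
n=3: y=3.6175, sp=2, e=sp−y=-1.6175; I=6.9325, D=e−e_prev=-5.1675; u=1/4·(-1.6175)+1/4·6.9325+1/4·(-5.1675)=0.036875; next y=-1/10·3.6175+1·0.036875=-0.324875
n=4: y=-0.324875, sp=2, e=sp−y=2.324875; I=9.257375, D=e−e_prev=3.942375; u=1/4·2.324875+1/4·9.257375+1/4·3.942375≈3.881156; next y=-1/10·(-0.324875)+1·3.881156≈3.913644
n=5: y≈3.913644, sp=2, e=sp−y≈-1.913644; I≈7.343731, D=e−e_prev≈-4.238519; u=1/4·(-1.913644)+1/4·7.343731+1/4·(-4.238519)≈0.297892; next y=-1/10·3.913644+1·0.297892≈-0.093472
n=6: y≈-0.093472, sp=2, e=sp−y≈2.093472; I≈9.437203, D=e−e_prev≈4.007116; u=1/4·2.093472+1/4·9.437203+1/4·4.007116≈3.884448; next y=-1/10·(-0.093472)+1·3.884448≈3.893795

0 4 3.000 0.000
1 4 0.750 3.000
2 4 3.663 0.450
3 2 0.037 3.618
4 2 3.881 -0.325
5 2 0.298 3.914
6 2 3.884 -0.093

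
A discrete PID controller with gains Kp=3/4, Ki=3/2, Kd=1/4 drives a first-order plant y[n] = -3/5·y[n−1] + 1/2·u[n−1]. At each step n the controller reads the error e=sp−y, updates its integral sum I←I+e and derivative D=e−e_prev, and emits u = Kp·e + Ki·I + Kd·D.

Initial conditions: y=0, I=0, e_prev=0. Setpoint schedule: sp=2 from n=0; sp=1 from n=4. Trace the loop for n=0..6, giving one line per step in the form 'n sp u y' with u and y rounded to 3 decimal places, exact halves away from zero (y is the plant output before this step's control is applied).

(exact arithmetic carried between steps; '≈' marks a value shown rounded to 6 d.p. or computed from one; I and e_prev carry over from the previous line; the table rounds u and y to 3 d.p., halves away from zero)
n=0: y=0, sp=2, e=sp−y=2; I=2, D=e−e_prev=2; u=3/4·2+3/2·2+1/4·2=5; next y=-3/5·0+1/2·5=2.5
n=1: y=2.5, sp=2, e=sp−y=-0.5; I=1.5, D=e−e_prev=-2.5; u=3/4·(-0.5)+3/2·1.5+1/4·(-2.5)=1.25; next y=-3/5·2.5+1/2·1.25=-0.875
n=2: y=-0.875, sp=2, e=sp−y=2.875; I=4.375, D=e−e_prev=3.375; u=3/4·2.875+3/2·4.375+1/4·3.375=9.5625; next y=-3/5·(-0.875)+1/2·9.5625=5.30625
n=3: y=5.30625, sp=2, e=sp−y=-3.30625; I=1.06875, D=e−e_prev=-6.18125; u=3/4·(-3.30625)+3/2·1.06875+1/4·(-6.18125)=-2.421875; next y=-3/5·5.30625+1/2·(-2.421875)≈-4.394688
n=4: y≈-4.394688, sp=1, e=sp−y≈5.394688; I≈6.463438, D=e−e_prev≈8.700938; u=3/4·5.394688+3/2·6.463438+1/4·8.700938≈15.916406; next y=-3/5·(-4.394688)+1/2·15.916406≈10.595016
n=5: y≈10.595016, sp=1, e=sp−y≈-9.595016; I≈-3.131578, D=e−e_prev≈-14.989703; u=3/4·(-9.595016)+3/2·(-3.131578)+1/4·(-14.989703)≈-15.641055; next y=-3/5·10.595016+1/2·(-15.641055)≈-14.177537
n=6: y≈-14.177537, sp=1, e=sp−y≈15.177537; I≈12.045959, D=e−e_prev≈24.772552; u=3/4·15.177537+3/2·12.045959+1/4·24.772552≈35.645229; next y=-3/5·(-14.177537)+1/2·35.645229≈26.329136

0 2 5.000 0.000
1 2 1.250 2.500
2 2 9.563 -0.875
3 2 -2.422 5.306
4 1 15.916 -4.395
5 1 -15.641 10.595
6 1 35.645 -14.178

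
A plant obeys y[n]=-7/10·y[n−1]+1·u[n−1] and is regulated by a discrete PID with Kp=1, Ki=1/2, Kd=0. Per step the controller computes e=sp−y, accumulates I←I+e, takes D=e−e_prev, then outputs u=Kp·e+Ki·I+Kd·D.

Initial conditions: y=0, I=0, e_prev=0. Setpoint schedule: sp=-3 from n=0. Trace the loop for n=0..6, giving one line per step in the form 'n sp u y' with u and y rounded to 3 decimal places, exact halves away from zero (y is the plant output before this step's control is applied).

(exact arithmetic carried between steps; '≈' marks a value shown rounded to 6 d.p. or computed from one; I and e_prev carry over from the previous line; the table rounds u and y to 3 d.p., halves away from zero)
n=0: y=0, sp=-3, e=sp−y=-3; I=-3, D=e−e_prev=-3; u=1·(-3)+1/2·(-3)+0·(-3)=-4.5; next y=-7/10·0+1·(-4.5)=-4.5
n=1: y=-4.5, sp=-3, e=sp−y=1.5; I=-1.5, D=e−e_prev=4.5; u=1·1.5+1/2·(-1.5)+0·4.5=0.75; next y=-7/10·(-4.5)+1·0.75=3.9
n=2: y=3.9, sp=-3, e=sp−y=-6.9; I=-8.4, D=e−e_prev=-8.4; u=1·(-6.9)+1/2·(-8.4)+0·(-8.4)=-11.1; next y=-7/10·3.9+1·(-11.1)=-13.83
n=3: y=-13.83, sp=-3, e=sp−y=10.83; I=2.43, D=e−e_prev=17.73; u=1·10.83+1/2·2.43+0·17.73=12.045; next y=-7/10·(-13.83)+1·12.045=21.726
n=4: y=21.726, sp=-3, e=sp−y=-24.726; I=-22.296, D=e−e_prev=-35.556; u=1·(-24.726)+1/2·(-22.296)+0·(-35.556)=-35.874; next y=-7/10·21.726+1·(-35.874)=-51.0822
n=5: y=-51.0822, sp=-3, e=sp−y=48.0822; I=25.7862, D=e−e_prev=72.8082; u=1·48.0822+1/2·25.7862+0·72.8082=60.9753; next y=-7/10·(-51.0822)+1·60.9753=96.73284
n=6: y=96.73284, sp=-3, e=sp−y=-99.73284; I=-73.94664, D=e−e_prev=-147.81504; u=1·(-99.73284)+1/2·(-73.94664)+0·(-147.81504)=-136.70616; next y=-7/10·96.73284+1·(-136.70616)=-204.419148

0 -3 -4.500 0.000
1 -3 0.750 -4.500
2 -3 -11.100 3.900
3 -3 12.045 -13.830
4 -3 -35.874 21.726
5 -3 60.975 -51.082
6 -3 -136.706 96.733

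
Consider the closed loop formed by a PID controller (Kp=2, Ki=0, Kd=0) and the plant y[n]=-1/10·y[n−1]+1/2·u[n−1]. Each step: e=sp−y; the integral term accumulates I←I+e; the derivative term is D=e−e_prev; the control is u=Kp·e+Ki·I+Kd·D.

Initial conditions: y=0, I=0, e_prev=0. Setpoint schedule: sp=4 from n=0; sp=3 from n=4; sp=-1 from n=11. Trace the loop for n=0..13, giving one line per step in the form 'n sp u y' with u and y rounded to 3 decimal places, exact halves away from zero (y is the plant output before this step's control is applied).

(exact arithmetic carried between steps; '≈' marks a value shown rounded to 6 d.p. or computed from one; I and e_prev carry over from the previous line; the table rounds u and y to 3 d.p., halves away from zero)
n=0: y=0, sp=4, e=sp−y=4; I=4, D=e−e_prev=4; u=2·4+0·4+0·4=8; next y=-1/10·0+1/2·8=4
n=1: y=4, sp=4, e=sp−y=0; I=4, D=e−e_prev=-4; u=2·0+0·4+0·(-4)=0; next y=-1/10·4+1/2·0=-0.4
n=2: y=-0.4, sp=4, e=sp−y=4.4; I=8.4, D=e−e_prev=4.4; u=2·4.4+0·8.4+0·4.4=8.8; next y=-1/10·(-0.4)+1/2·8.8=4.44
n=3: y=4.44, sp=4, e=sp−y=-0.44; I=7.96, D=e−e_prev=-4.84; u=2·(-0.44)+0·7.96+0·(-4.84)=-0.88; next y=-1/10·4.44+1/2·(-0.88)=-0.884
n=4: y=-0.884, sp=3, e=sp−y=3.884; I=11.844, D=e−e_prev=4.324; u=2·3.884+0·11.844+0·4.324=7.768; next y=-1/10·(-0.884)+1/2·7.768=3.9724
n=5: y=3.9724, sp=3, e=sp−y=-0.9724; I=10.8716, D=e−e_prev=-4.8564; u=2·(-0.9724)+0·10.8716+0·(-4.8564)=-1.9448; next y=-1/10·3.9724+1/2·(-1.9448)=-1.36964
n=6: y=-1.36964, sp=3, e=sp−y=4.36964; I=15.24124, D=e−e_prev=5.34204; u=2·4.36964+0·15.24124+0·5.34204=8.73928; next y=-1/10·(-1.36964)+1/2·8.73928=4.506604
n=7: y=4.506604, sp=3, e=sp−y=-1.506604; I=13.734636, D=e−e_prev=-5.876244; u=2·(-1.506604)+0·13.734636+0·(-5.876244)=-3.013208; next y=-1/10·4.506604+1/2·(-3.013208)≈-1.957264
n=8: y≈-1.957264, sp=3, e=sp−y≈4.957264; I≈18.691900, D=e−e_prev≈6.463868; u=2·4.957264+0·18.691900+0·6.463868≈9.914529; next y=-1/10·(-1.957264)+1/2·9.914529≈5.152991
n=9: y≈5.152991, sp=3, e=sp−y≈-2.152991; I≈16.538910, D=e−e_prev≈-7.110255; u=2·(-2.152991)+0·16.538910+0·(-7.110255)≈-4.305982; next y=-1/10·5.152991+1/2·(-4.305982)≈-2.668290
n=10: y≈-2.668290, sp=3, e=sp−y≈5.668290; I≈22.207199, D=e−e_prev≈7.821281; u=2·5.668290+0·22.207199+0·7.821281≈11.336580; next y=-1/10·(-2.668290)+1/2·11.336580≈5.935119
n=11: y≈5.935119, sp=-1, e=sp−y≈-6.935119; I≈15.272081, D=e−e_prev≈-12.603409; u=2·(-6.935119)+0·15.272081+0·(-12.603409)≈-13.870238; next y=-1/10·5.935119+1/2·(-13.870238)≈-7.528631
n=12: y≈-7.528631, sp=-1, e=sp−y≈6.528631; I≈21.800711, D=e−e_prev≈13.463750; u=2·6.528631+0·21.800711+0·13.463750≈13.057262; next y=-1/10·(-7.528631)+1/2·13.057262≈7.281494
n=13: y≈7.281494, sp=-1, e=sp−y≈-8.281494; I≈13.519217, D=e−e_prev≈-14.810125; u=2·(-8.281494)+0·13.519217+0·(-14.810125)≈-16.562988; next y=-1/10·7.281494+1/2·(-16.562988)≈-9.009643

0 4 8.000 0.000
1 4 0.000 4.000
2 4 8.800 -0.400
3 4 -0.880 4.440
4 3 7.768 -0.884
5 3 -1.945 3.972
6 3 8.739 -1.370
7 3 -3.013 4.507
8 3 9.915 -1.957
9 3 -4.306 5.153
10 3 11.337 -2.668
11 -1 -13.870 5.935
12 -1 13.057 -7.529
13 -1 -16.563 7.281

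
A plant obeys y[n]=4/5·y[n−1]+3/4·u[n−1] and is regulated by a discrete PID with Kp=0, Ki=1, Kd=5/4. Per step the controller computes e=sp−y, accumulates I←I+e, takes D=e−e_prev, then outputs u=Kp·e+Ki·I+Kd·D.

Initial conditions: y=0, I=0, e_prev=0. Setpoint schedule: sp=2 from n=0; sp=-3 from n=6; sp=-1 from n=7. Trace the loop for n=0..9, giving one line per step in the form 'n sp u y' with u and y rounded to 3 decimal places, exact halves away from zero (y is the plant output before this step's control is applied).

0 2 4.500 0.000
1 2 -3.594 3.375
2 2 6.833 0.005
3 2 -6.913 5.129
4 2 10.337 -1.082
5 2 -12.275 6.887
6 -3 5.363 -3.697
7 -1 -7.133 1.065
8 -1 6.770 -4.498
9 -1 -10.134 1.479

(exact arithmetic carried between steps; '≈' marks a value shown rounded to 6 d.p. or computed from one; I and e_prev carry over from the previous line; the table rounds u and y to 3 d.p., halves away from zero)
n=0: y=0, sp=2, e=sp−y=2; I=2, D=e−e_prev=2; u=0·2+1·2+5/4·2=4.5; next y=4/5·0+3/4·4.5=3.375
n=1: y=3.375, sp=2, e=sp−y=-1.375; I=0.625, D=e−e_prev=-3.375; u=0·(-1.375)+1·0.625+5/4·(-3.375)=-3.59375; next y=4/5·3.375+3/4·(-3.59375)≈0.004688
n=2: y≈0.004688, sp=2, e=sp−y≈1.995313; I≈2.620313, D=e−e_prev≈3.370313; u=0·1.995313+1·2.620313+5/4·3.370313≈6.833203; next y=4/5·0.004688+3/4·6.833203≈5.128652
n=3: y≈5.128652, sp=2, e=sp−y≈-3.128652; I≈-0.508340, D=e−e_prev≈-5.123965; u=0·(-3.128652)+1·(-0.508340)+5/4·(-5.123965)≈-6.913296; next y=4/5·5.128652+3/4·(-6.913296)≈-1.082050
n=4: y≈-1.082050, sp=2, e=sp−y≈3.082050; I≈2.573710, D=e−e_prev≈6.210702; u=0·3.082050+1·2.573710+5/4·6.210702≈10.337088; next y=4/5·(-1.082050)+3/4·10.337088≈6.887176
n=5: y≈6.887176, sp=2, e=sp−y≈-4.887176; I≈-2.313466, D=e−e_prev≈-7.969226; u=0·(-4.887176)+1·(-2.313466)+5/4·(-7.969226)≈-12.274999; next y=4/5·6.887176+3/4·(-12.274999)≈-3.696508
n=6: y≈-3.696508, sp=-3, e=sp−y≈0.696508; I≈-1.616958, D=e−e_prev≈5.583684; u=0·0.696508+1·(-1.616958)+5/4·5.583684≈5.362647; next y=4/5·(-3.696508)+3/4·5.362647≈1.064779
n=7: y≈1.064779, sp=-1, e=sp−y≈-2.064779; I≈-3.681737, D=e−e_prev≈-2.761287; u=0·(-2.064779)+1·(-3.681737)+5/4·(-2.761287)≈-7.133346; next y=4/5·1.064779+3/4·(-7.133346)≈-4.498186
n=8: y≈-4.498186, sp=-1, e=sp−y≈3.498186; I≈-0.183551, D=e−e_prev≈5.562965; u=0·3.498186+1·(-0.183551)+5/4·5.562965≈6.770156; next y=4/5·(-4.498186)+3/4·6.770156≈1.479068
n=9: y≈1.479068, sp=-1, e=sp−y≈-2.479068; I≈-2.662619, D=e−e_prev≈-5.977254; u=0·(-2.479068)+1·(-2.662619)+5/4·(-5.977254)≈-10.134186; next y=4/5·1.479068+3/4·(-10.134186)≈-6.417385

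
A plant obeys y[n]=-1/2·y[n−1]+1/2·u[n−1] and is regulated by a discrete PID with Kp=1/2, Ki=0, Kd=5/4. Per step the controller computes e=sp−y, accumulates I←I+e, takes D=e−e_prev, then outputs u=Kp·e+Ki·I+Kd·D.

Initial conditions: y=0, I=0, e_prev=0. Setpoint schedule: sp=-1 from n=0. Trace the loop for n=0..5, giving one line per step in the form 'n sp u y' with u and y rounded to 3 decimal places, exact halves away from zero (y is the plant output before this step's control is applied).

0 -1 -1.750 0.000
1 -1 1.031 -0.875
2 -1 -3.262 0.953
3 -1 4.379 -2.107
4 -1 -8.810 3.243
5 -1 14.101 -6.027

(exact arithmetic carried between steps; '≈' marks a value shown rounded to 6 d.p. or computed from one; I and e_prev carry over from the previous line; the table rounds u and y to 3 d.p., halves away from zero)
n=0: y=0, sp=-1, e=sp−y=-1; I=-1, D=e−e_prev=-1; u=1/2·(-1)+0·(-1)+5/4·(-1)=-1.75; next y=-1/2·0+1/2·(-1.75)=-0.875
n=1: y=-0.875, sp=-1, e=sp−y=-0.125; I=-1.125, D=e−e_prev=0.875; u=1/2·(-0.125)+0·(-1.125)+5/4·0.875=1.03125; next y=-1/2·(-0.875)+1/2·1.03125=0.953125
n=2: y=0.953125, sp=-1, e=sp−y=-1.953125; I=-3.078125, D=e−e_prev=-1.828125; u=1/2·(-1.953125)+0·(-3.078125)+5/4·(-1.828125)≈-3.261719; next y=-1/2·0.953125+1/2·(-3.261719)≈-2.107422
n=3: y≈-2.107422, sp=-1, e=sp−y≈1.107422; I≈-1.970703, D=e−e_prev≈3.060547; u=1/2·1.107422+0·(-1.970703)+5/4·3.060547≈4.379395; next y=-1/2·(-2.107422)+1/2·4.379395≈3.243408
n=4: y≈3.243408, sp=-1, e=sp−y≈-4.243408; I≈-6.214111, D=e−e_prev≈-5.350830; u=1/2·(-4.243408)+0·(-6.214111)+5/4·(-5.350830)≈-8.810242; next y=-1/2·3.243408+1/2·(-8.810242)≈-6.026825
n=5: y≈-6.026825, sp=-1, e=sp−y≈5.026825; I≈-1.187286, D=e−e_prev≈9.270233; u=1/2·5.026825+0·(-1.187286)+5/4·9.270233≈14.101204; next y=-1/2·(-6.026825)+1/2·14.101204≈10.064014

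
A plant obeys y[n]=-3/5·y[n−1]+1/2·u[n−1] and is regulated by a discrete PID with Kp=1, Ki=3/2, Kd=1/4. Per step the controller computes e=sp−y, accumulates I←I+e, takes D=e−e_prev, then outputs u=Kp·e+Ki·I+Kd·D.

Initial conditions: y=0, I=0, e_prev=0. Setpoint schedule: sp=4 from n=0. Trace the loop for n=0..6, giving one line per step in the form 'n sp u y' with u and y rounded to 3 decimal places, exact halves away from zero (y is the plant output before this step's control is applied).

0 4 11.000 0.000
1 4 0.875 5.500
2 4 22.997 -2.863
3 4 -13.016 13.216
4 4 53.227 -14.437
5 4 -62.742 35.276
6 4 144.256 -52.536

(exact arithmetic carried between steps; '≈' marks a value shown rounded to 6 d.p. or computed from one; I and e_prev carry over from the previous line; the table rounds u and y to 3 d.p., halves away from zero)
n=0: y=0, sp=4, e=sp−y=4; I=4, D=e−e_prev=4; u=1·4+3/2·4+1/4·4=11; next y=-3/5·0+1/2·11=5.5
n=1: y=5.5, sp=4, e=sp−y=-1.5; I=2.5, D=e−e_prev=-5.5; u=1·(-1.5)+3/2·2.5+1/4·(-5.5)=0.875; next y=-3/5·5.5+1/2·0.875=-2.8625
n=2: y=-2.8625, sp=4, e=sp−y=6.8625; I=9.3625, D=e−e_prev=8.3625; u=1·6.8625+3/2·9.3625+1/4·8.3625=22.996875; next y=-3/5·(-2.8625)+1/2·22.996875≈13.215938
n=3: y≈13.215938, sp=4, e=sp−y≈-9.215938; I≈0.146563, D=e−e_prev≈-16.078438; u=1·(-9.215938)+3/2·0.146563+1/4·(-16.078438)≈-13.015703; next y=-3/5·13.215938+1/2·(-13.015703)≈-14.437414
n=4: y≈-14.437414, sp=4, e=sp−y≈18.437414; I≈18.583977, D=e−e_prev≈27.653352; u=1·18.437414+3/2·18.583977+1/4·27.653352≈53.226717; next y=-3/5·(-14.437414)+1/2·53.226717≈35.275807
n=5: y≈35.275807, sp=4, e=sp−y≈-31.275807; I≈-12.691830, D=e−e_prev≈-49.713221; u=1·(-31.275807)+3/2·(-12.691830)+1/4·(-49.713221)≈-62.741857; next y=-3/5·35.275807+1/2·(-62.741857)≈-52.536413
n=6: y≈-52.536413, sp=4, e=sp−y≈56.536413; I≈43.844583, D=e−e_prev≈87.812220; u=1·56.536413+3/2·43.844583+1/4·87.812220≈144.256342; next y=-3/5·(-52.536413)+1/2·144.256342≈103.650019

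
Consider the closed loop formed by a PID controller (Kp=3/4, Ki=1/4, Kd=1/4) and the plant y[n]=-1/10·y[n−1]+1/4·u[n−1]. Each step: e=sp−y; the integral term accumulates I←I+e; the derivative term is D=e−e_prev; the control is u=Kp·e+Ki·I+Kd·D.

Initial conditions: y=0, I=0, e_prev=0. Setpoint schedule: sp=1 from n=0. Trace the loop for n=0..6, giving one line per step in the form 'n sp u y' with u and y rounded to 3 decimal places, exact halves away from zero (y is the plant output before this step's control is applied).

(exact arithmetic carried between steps; '≈' marks a value shown rounded to 6 d.p. or computed from one; I and e_prev carry over from the previous line; the table rounds u and y to 3 d.p., halves away from zero)
n=0: y=0, sp=1, e=sp−y=1; I=1, D=e−e_prev=1; u=3/4·1+1/4·1+1/4·1=1.25; next y=-1/10·0+1/4·1.25=0.3125
n=1: y=0.3125, sp=1, e=sp−y=0.6875; I=1.6875, D=e−e_prev=-0.3125; u=3/4·0.6875+1/4·1.6875+1/4·(-0.3125)=0.859375; next y=-1/10·0.3125+1/4·0.859375≈0.183594
n=2: y≈0.183594, sp=1, e=sp−y≈0.816406; I≈2.503906, D=e−e_prev≈0.128906; u=3/4·0.816406+1/4·2.503906+1/4·0.128906≈1.270508; next y=-1/10·0.183594+1/4·1.270508≈0.299268
n=3: y≈0.299268, sp=1, e=sp−y≈0.700732; I≈3.204639, D=e−e_prev≈-0.115674; u=3/4·0.700732+1/4·3.204639+1/4·(-0.115674)≈1.297791; next y=-1/10·0.299268+1/4·1.297791≈0.294521
n=4: y≈0.294521, sp=1, e=sp−y≈0.705479; I≈3.910118, D=e−e_prev≈0.004747; u=3/4·0.705479+1/4·3.910118+1/4·0.004747≈1.507825; next y=-1/10·0.294521+1/4·1.507825≈0.347504
n=5: y≈0.347504, sp=1, e=sp−y≈0.652496; I≈4.562614, D=e−e_prev≈-0.052983; u=3/4·0.652496+1/4·4.562614+1/4·(-0.052983)≈1.616779; next y=-1/10·0.347504+1/4·1.616779≈0.369444
n=6: y≈0.369444, sp=1, e=sp−y≈0.630556; I≈5.193169, D=e−e_prev≈-0.021940; u=3/4·0.630556+1/4·5.193169+1/4·(-0.021940)≈1.765724; next y=-1/10·0.369444+1/4·1.765724≈0.404487

0 1 1.250 0.000
1 1 0.859 0.313
2 1 1.271 0.184
3 1 1.298 0.299
4 1 1.508 0.295
5 1 1.617 0.348
6 1 1.766 0.369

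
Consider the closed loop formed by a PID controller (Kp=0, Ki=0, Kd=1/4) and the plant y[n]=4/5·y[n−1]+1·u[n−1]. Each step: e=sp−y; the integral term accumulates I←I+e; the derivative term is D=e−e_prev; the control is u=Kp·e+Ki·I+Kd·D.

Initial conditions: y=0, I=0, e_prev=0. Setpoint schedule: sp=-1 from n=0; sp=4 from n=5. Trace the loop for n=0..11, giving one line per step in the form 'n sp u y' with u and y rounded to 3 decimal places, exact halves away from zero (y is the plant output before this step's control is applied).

0 -1 -0.250 0.000
1 -1 0.063 -0.250
2 -1 -0.028 -0.138
3 -1 0.000 -0.138
4 -1 -0.007 -0.110
5 4 1.246 -0.095
6 4 -0.316 1.170
7 4 0.138 0.620
8 4 -0.003 0.633
9 4 0.033 0.503
10 4 0.017 0.435
11 4 0.017 0.365

(exact arithmetic carried between steps; '≈' marks a value shown rounded to 6 d.p. or computed from one; I and e_prev carry over from the previous line; the table rounds u and y to 3 d.p., halves away from zero)
n=0: y=0, sp=-1, e=sp−y=-1; I=-1, D=e−e_prev=-1; u=0·(-1)+0·(-1)+1/4·(-1)=-0.25; next y=4/5·0+1·(-0.25)=-0.25
n=1: y=-0.25, sp=-1, e=sp−y=-0.75; I=-1.75, D=e−e_prev=0.25; u=0·(-0.75)+0·(-1.75)+1/4·0.25=0.0625; next y=4/5·(-0.25)+1·0.0625=-0.1375
n=2: y=-0.1375, sp=-1, e=sp−y=-0.8625; I=-2.6125, D=e−e_prev=-0.1125; u=0·(-0.8625)+0·(-2.6125)+1/4·(-0.1125)=-0.028125; next y=4/5·(-0.1375)+1·(-0.028125)=-0.138125
n=3: y=-0.138125, sp=-1, e=sp−y=-0.861875; I=-3.474375, D=e−e_prev=0.000625; u=0·(-0.861875)+0·(-3.474375)+1/4·0.000625≈0.000156; next y=4/5·(-0.138125)+1·0.000156≈-0.110344
n=4: y≈-0.110344, sp=-1, e=sp−y≈-0.889656; I≈-4.364031, D=e−e_prev≈-0.027781; u=0·(-0.889656)+0·(-4.364031)+1/4·(-0.027781)≈-0.006945; next y=4/5·(-0.110344)+1·(-0.006945)≈-0.095220
n=5: y≈-0.095220, sp=4, e=sp−y≈4.095220; I≈-0.268811, D=e−e_prev≈4.984877; u=0·4.095220+0·(-0.268811)+1/4·4.984877≈1.246219; next y=4/5·(-0.095220)+1·1.246219≈1.170043
n=6: y≈1.170043, sp=4, e=sp−y≈2.829957; I≈2.561146, D=e−e_prev≈-1.265263; u=0·2.829957+0·2.561146+1/4·(-1.265263)≈-0.316316; next y=4/5·1.170043+1·(-0.316316)≈0.619719
n=7: y≈0.619719, sp=4, e=sp−y≈3.380281; I≈5.941428, D=e−e_prev≈0.550324; u=0·3.380281+0·5.941428+1/4·0.550324≈0.137581; next y=4/5·0.619719+1·0.137581≈0.633356
n=8: y≈0.633356, sp=4, e=sp−y≈3.366644; I≈9.308072, D=e−e_prev≈-0.013637; u=0·3.366644+0·9.308072+1/4·(-0.013637)≈-0.003409; next y=4/5·0.633356+1·(-0.003409)≈0.503275
n=9: y≈0.503275, sp=4, e=sp−y≈3.496725; I≈12.804796, D=e−e_prev≈0.130081; u=0·3.496725+0·12.804796+1/4·0.130081≈0.032520; next y=4/5·0.503275+1·0.032520≈0.435140
n=10: y≈0.435140, sp=4, e=sp−y≈3.564860; I≈16.369656, D=e−e_prev≈0.068135; u=0·3.564860+0·16.369656+1/4·0.068135≈0.017034; next y=4/5·0.435140+1·0.017034≈0.365146
n=11: y≈0.365146, sp=4, e=sp−y≈3.634854; I≈20.004510, D=e−e_prev≈0.069994; u=0·3.634854+0·20.004510+1/4·0.069994≈0.017499; next y=4/5·0.365146+1·0.017499≈0.309615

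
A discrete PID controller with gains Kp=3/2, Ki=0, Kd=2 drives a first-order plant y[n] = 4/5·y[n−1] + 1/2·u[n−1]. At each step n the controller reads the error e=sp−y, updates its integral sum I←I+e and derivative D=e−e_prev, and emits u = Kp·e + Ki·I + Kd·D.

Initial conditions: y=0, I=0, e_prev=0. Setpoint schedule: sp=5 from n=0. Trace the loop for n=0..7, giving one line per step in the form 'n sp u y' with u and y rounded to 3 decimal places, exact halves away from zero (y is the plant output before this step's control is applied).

(exact arithmetic carried between steps; '≈' marks a value shown rounded to 6 d.p. or computed from one; I and e_prev carry over from the previous line; the table rounds u and y to 3 d.p., halves away from zero)
n=0: y=0, sp=5, e=sp−y=5; I=5, D=e−e_prev=5; u=3/2·5+0·5+2·5=17.5; next y=4/5·0+1/2·17.5=8.75
n=1: y=8.75, sp=5, e=sp−y=-3.75; I=1.25, D=e−e_prev=-8.75; u=3/2·(-3.75)+0·1.25+2·(-8.75)=-23.125; next y=4/5·8.75+1/2·(-23.125)=-4.5625
n=2: y=-4.5625, sp=5, e=sp−y=9.5625; I=10.8125, D=e−e_prev=13.3125; u=3/2·9.5625+0·10.8125+2·13.3125=40.96875; next y=4/5·(-4.5625)+1/2·40.96875=16.834375
n=3: y=16.834375, sp=5, e=sp−y=-11.834375; I=-1.021875, D=e−e_prev=-21.396875; u=3/2·(-11.834375)+0·(-1.021875)+2·(-21.396875)≈-60.545313; next y=4/5·16.834375+1/2·(-60.545313)≈-16.805156
n=4: y≈-16.805156, sp=5, e=sp−y≈21.805156; I≈20.783281, D=e−e_prev≈33.639531; u=3/2·21.805156+0·20.783281+2·33.639531≈99.986797; next y=4/5·(-16.805156)+1/2·99.986797≈36.549273
n=5: y≈36.549273, sp=5, e=sp−y≈-31.549273; I≈-10.765992, D=e−e_prev≈-53.354430; u=3/2·(-31.549273)+0·(-10.765992)+2·(-53.354430)≈-154.032770; next y=4/5·36.549273+1/2·(-154.032770)≈-47.776966
n=6: y≈-47.776966, sp=5, e=sp−y≈52.776966; I≈42.010974, D=e−e_prev≈84.326239; u=3/2·52.776966+0·42.010974+2·84.326239≈247.817928; next y=4/5·(-47.776966)+1/2·247.817928≈85.687391
n=7: y≈85.687391, sp=5, e=sp−y≈-80.687391; I≈-38.676417, D=e−e_prev≈-133.464357; u=3/2·(-80.687391)+0·(-38.676417)+2·(-133.464357)≈-387.959801; next y=4/5·85.687391+1/2·(-387.959801)≈-125.429988

0 5 17.500 0.000
1 5 -23.125 8.750
2 5 40.969 -4.563
3 5 -60.545 16.834
4 5 99.987 -16.805
5 5 -154.033 36.549
6 5 247.818 -47.777
7 5 -387.960 85.687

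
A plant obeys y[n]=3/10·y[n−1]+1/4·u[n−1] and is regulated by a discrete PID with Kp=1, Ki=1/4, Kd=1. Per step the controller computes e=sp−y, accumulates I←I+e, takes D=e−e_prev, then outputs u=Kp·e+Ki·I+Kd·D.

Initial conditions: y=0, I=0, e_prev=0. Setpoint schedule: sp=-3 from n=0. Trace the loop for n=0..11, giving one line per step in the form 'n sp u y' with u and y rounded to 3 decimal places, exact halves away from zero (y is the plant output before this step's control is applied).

0 -3 -6.750 0.000
1 -3 -0.703 -1.688
2 -3 -4.981 -0.682
3 -3 -2.827 -1.450
4 -3 -4.676 -1.142
5 -3 -4.001 -1.512
6 -3 -4.873 -1.454
7 -3 -4.750 -1.654
8 -3 -5.221 -1.684
9 -3 -5.295 -1.810
10 -3 -5.592 -1.867
11 -3 -5.726 -1.958

(exact arithmetic carried between steps; '≈' marks a value shown rounded to 6 d.p. or computed from one; I and e_prev carry over from the previous line; the table rounds u and y to 3 d.p., halves away from zero)
n=0: y=0, sp=-3, e=sp−y=-3; I=-3, D=e−e_prev=-3; u=1·(-3)+1/4·(-3)+1·(-3)=-6.75; next y=3/10·0+1/4·(-6.75)=-1.6875
n=1: y=-1.6875, sp=-3, e=sp−y=-1.3125; I=-4.3125, D=e−e_prev=1.6875; u=1·(-1.3125)+1/4·(-4.3125)+1·1.6875=-0.703125; next y=3/10·(-1.6875)+1/4·(-0.703125)≈-0.682031
n=2: y≈-0.682031, sp=-3, e=sp−y≈-2.317969; I≈-6.630469, D=e−e_prev≈-1.005469; u=1·(-2.317969)+1/4·(-6.630469)+1·(-1.005469)≈-4.981055; next y=3/10·(-0.682031)+1/4·(-4.981055)≈-1.449873
n=3: y≈-1.449873, sp=-3, e=sp−y≈-1.550127; I≈-8.180596, D=e−e_prev≈0.767842; u=1·(-1.550127)+1/4·(-8.180596)+1·0.767842≈-2.827434; next y=3/10·(-1.449873)+1/4·(-2.827434)≈-1.141820
n=4: y≈-1.141820, sp=-3, e=sp−y≈-1.858180; I≈-10.038775, D=e−e_prev≈-0.308053; u=1·(-1.858180)+1/4·(-10.038775)+1·(-0.308053)≈-4.675926; next y=3/10·(-1.141820)+1/4·(-4.675926)≈-1.511528
n=5: y≈-1.511528, sp=-3, e=sp−y≈-1.488472; I≈-11.527248, D=e−e_prev≈0.369707; u=1·(-1.488472)+1/4·(-11.527248)+1·0.369707≈-4.000577; next y=3/10·(-1.511528)+1/4·(-4.000577)≈-1.453603
n=6: y≈-1.453603, sp=-3, e=sp−y≈-1.546397; I≈-13.073645, D=e−e_prev≈-0.057925; u=1·(-1.546397)+1/4·(-13.073645)+1·(-0.057925)≈-4.872734; next y=3/10·(-1.453603)+1/4·(-4.872734)≈-1.654264
n=7: y≈-1.654264, sp=-3, e=sp−y≈-1.345736; I≈-14.419381, D=e−e_prev≈0.200662; u=1·(-1.345736)+1/4·(-14.419381)+1·0.200662≈-4.749919; next y=3/10·(-1.654264)+1/4·(-4.749919)≈-1.683759
n=8: y≈-1.683759, sp=-3, e=sp−y≈-1.316241; I≈-15.735622, D=e−e_prev≈0.029495; u=1·(-1.316241)+1/4·(-15.735622)+1·0.029495≈-5.220651; next y=3/10·(-1.683759)+1/4·(-5.220651)≈-1.810291
n=9: y≈-1.810291, sp=-3, e=sp−y≈-1.189709; I≈-16.925331, D=e−e_prev≈0.126531; u=1·(-1.189709)+1/4·(-16.925331)+1·0.126531≈-5.294511; next y=3/10·(-1.810291)+1/4·(-5.294511)≈-1.866715
n=10: y≈-1.866715, sp=-3, e=sp−y≈-1.133285; I≈-18.058616, D=e−e_prev≈0.056424; u=1·(-1.133285)+1/4·(-18.058616)+1·0.056424≈-5.591515; next y=3/10·(-1.866715)+1/4·(-5.591515)≈-1.957893
n=11: y≈-1.957893, sp=-3, e=sp−y≈-1.042107; I≈-19.100723, D=e−e_prev≈0.091178; u=1·(-1.042107)+1/4·(-19.100723)+1·0.091178≈-5.726109; next y=3/10·(-1.957893)+1/4·(-5.726109)≈-2.018895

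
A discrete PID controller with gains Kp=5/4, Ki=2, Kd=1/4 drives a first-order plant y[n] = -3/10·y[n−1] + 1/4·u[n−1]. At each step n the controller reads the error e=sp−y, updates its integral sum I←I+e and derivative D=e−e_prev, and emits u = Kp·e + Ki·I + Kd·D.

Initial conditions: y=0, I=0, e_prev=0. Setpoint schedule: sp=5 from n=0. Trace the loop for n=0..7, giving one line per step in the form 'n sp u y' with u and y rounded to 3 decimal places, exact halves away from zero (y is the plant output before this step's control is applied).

0 5 17.500 0.000
1 5 10.938 4.375
2 5 23.617 1.422
3 5 15.840 5.478
4 5 26.962 2.317
5 5 18.487 6.046
6 5 28.659 2.808
7 5 19.934 6.322

(exact arithmetic carried between steps; '≈' marks a value shown rounded to 6 d.p. or computed from one; I and e_prev carry over from the previous line; the table rounds u and y to 3 d.p., halves away from zero)
n=0: y=0, sp=5, e=sp−y=5; I=5, D=e−e_prev=5; u=5/4·5+2·5+1/4·5=17.5; next y=-3/10·0+1/4·17.5=4.375
n=1: y=4.375, sp=5, e=sp−y=0.625; I=5.625, D=e−e_prev=-4.375; u=5/4·0.625+2·5.625+1/4·(-4.375)=10.9375; next y=-3/10·4.375+1/4·10.9375=1.421875
n=2: y=1.421875, sp=5, e=sp−y=3.578125; I=9.203125, D=e−e_prev=2.953125; u=5/4·3.578125+2·9.203125+1/4·2.953125≈23.617188; next y=-3/10·1.421875+1/4·23.617188≈5.477734
n=3: y≈5.477734, sp=5, e=sp−y≈-0.477734; I≈8.725391, D=e−e_prev≈-4.055859; u=5/4·(-0.477734)+2·8.725391+1/4·(-4.055859)≈15.839648; next y=-3/10·5.477734+1/4·15.839648≈2.316592
n=4: y≈2.316592, sp=5, e=sp−y≈2.683408; I≈11.408799, D=e−e_prev≈3.161143; u=5/4·2.683408+2·11.408799+1/4·3.161143≈26.962144; next y=-3/10·2.316592+1/4·26.962144≈6.045558
n=5: y≈6.045558, sp=5, e=sp−y≈-1.045558; I≈10.363240, D=e−e_prev≈-3.728967; u=5/4·(-1.045558)+2·10.363240+1/4·(-3.728967)≈18.487291; next y=-3/10·6.045558+1/4·18.487291≈2.808155
n=6: y≈2.808155, sp=5, e=sp−y≈2.191845; I≈12.555085, D=e−e_prev≈3.237403; u=5/4·2.191845+2·12.555085+1/4·3.237403≈28.659327; next y=-3/10·2.808155+1/4·28.659327≈6.322385
n=7: y≈6.322385, sp=5, e=sp−y≈-1.322385; I≈11.232700, D=e−e_prev≈-3.514230; u=5/4·(-1.322385)+2·11.232700+1/4·(-3.514230)≈19.933861; next y=-3/10·6.322385+1/4·19.933861≈3.086750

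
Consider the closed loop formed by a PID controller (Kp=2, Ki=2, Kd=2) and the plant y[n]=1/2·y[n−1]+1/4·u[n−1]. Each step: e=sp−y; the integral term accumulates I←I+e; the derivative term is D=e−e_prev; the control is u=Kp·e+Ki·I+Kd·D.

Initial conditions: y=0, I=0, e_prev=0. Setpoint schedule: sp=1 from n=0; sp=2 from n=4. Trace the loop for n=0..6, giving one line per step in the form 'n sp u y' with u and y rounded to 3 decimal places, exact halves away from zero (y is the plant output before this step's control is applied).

0 1 6.000 0.000
1 1 -3.000 1.500
2 1 8.000 0.000
3 1 -5.000 2.000
4 2 16.500 -0.250
5 2 -11.000 4.000
6 2 22.000 -0.750

(exact arithmetic carried between steps; '≈' marks a value shown rounded to 6 d.p. or computed from one; I and e_prev carry over from the previous line; the table rounds u and y to 3 d.p., halves away from zero)
n=0: y=0, sp=1, e=sp−y=1; I=1, D=e−e_prev=1; u=2·1+2·1+2·1=6; next y=1/2·0+1/4·6=1.5
n=1: y=1.5, sp=1, e=sp−y=-0.5; I=0.5, D=e−e_prev=-1.5; u=2·(-0.5)+2·0.5+2·(-1.5)=-3; next y=1/2·1.5+1/4·(-3)=0
n=2: y=0, sp=1, e=sp−y=1; I=1.5, D=e−e_prev=1.5; u=2·1+2·1.5+2·1.5=8; next y=1/2·0+1/4·8=2
n=3: y=2, sp=1, e=sp−y=-1; I=0.5, D=e−e_prev=-2; u=2·(-1)+2·0.5+2·(-2)=-5; next y=1/2·2+1/4·(-5)=-0.25
n=4: y=-0.25, sp=2, e=sp−y=2.25; I=2.75, D=e−e_prev=3.25; u=2·2.25+2·2.75+2·3.25=16.5; next y=1/2·(-0.25)+1/4·16.5=4
n=5: y=4, sp=2, e=sp−y=-2; I=0.75, D=e−e_prev=-4.25; u=2·(-2)+2·0.75+2·(-4.25)=-11; next y=1/2·4+1/4·(-11)=-0.75
n=6: y=-0.75, sp=2, e=sp−y=2.75; I=3.5, D=e−e_prev=4.75; u=2·2.75+2·3.5+2·4.75=22; next y=1/2·(-0.75)+1/4·22=5.125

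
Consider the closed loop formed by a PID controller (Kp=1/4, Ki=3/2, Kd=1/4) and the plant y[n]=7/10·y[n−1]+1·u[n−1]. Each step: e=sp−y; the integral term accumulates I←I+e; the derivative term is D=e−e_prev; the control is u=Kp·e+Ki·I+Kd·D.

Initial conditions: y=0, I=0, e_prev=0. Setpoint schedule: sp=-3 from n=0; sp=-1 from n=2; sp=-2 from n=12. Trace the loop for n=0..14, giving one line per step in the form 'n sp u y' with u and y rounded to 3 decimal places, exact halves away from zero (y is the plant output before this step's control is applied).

0 -3 -6.000 0.000
1 -3 2.250 -6.000
2 -1 1.150 -1.950
3 -1 -0.383 -0.215
4 -1 -0.490 -0.533
5 -1 -0.610 -0.863
6 -1 -0.196 -1.214
7 -1 -0.299 -1.046
8 -1 -0.218 -1.031
9 -1 -0.351 -0.939
10 -1 -0.281 -1.008
11 -1 -0.329 -0.987
12 -2 -2.278 -1.020
13 -2 0.437 -2.991
14 -2 -1.238 -1.657

(exact arithmetic carried between steps; '≈' marks a value shown rounded to 6 d.p. or computed from one; I and e_prev carry over from the previous line; the table rounds u and y to 3 d.p., halves away from zero)
n=0: y=0, sp=-3, e=sp−y=-3; I=-3, D=e−e_prev=-3; u=1/4·(-3)+3/2·(-3)+1/4·(-3)=-6; next y=7/10·0+1·(-6)=-6
n=1: y=-6, sp=-3, e=sp−y=3; I=0, D=e−e_prev=6; u=1/4·3+3/2·0+1/4·6=2.25; next y=7/10·(-6)+1·2.25=-1.95
n=2: y=-1.95, sp=-1, e=sp−y=0.95; I=0.95, D=e−e_prev=-2.05; u=1/4·0.95+3/2·0.95+1/4·(-2.05)=1.15; next y=7/10·(-1.95)+1·1.15=-0.215
n=3: y=-0.215, sp=-1, e=sp−y=-0.785; I=0.165, D=e−e_prev=-1.735; u=1/4·(-0.785)+3/2·0.165+1/4·(-1.735)=-0.3825; next y=7/10·(-0.215)+1·(-0.3825)=-0.533
n=4: y=-0.533, sp=-1, e=sp−y=-0.467; I=-0.302, D=e−e_prev=0.318; u=1/4·(-0.467)+3/2·(-0.302)+1/4·0.318=-0.49025; next y=7/10·(-0.533)+1·(-0.49025)=-0.86335
n=5: y=-0.86335, sp=-1, e=sp−y=-0.13665; I=-0.43865, D=e−e_prev=0.33035; u=1/4·(-0.13665)+3/2·(-0.43865)+1/4·0.33035=-0.60955; next y=7/10·(-0.86335)+1·(-0.60955)=-1.213895
n=6: y=-1.213895, sp=-1, e=sp−y=0.213895; I=-0.224755, D=e−e_prev=0.350545; u=1/4·0.213895+3/2·(-0.224755)+1/4·0.350545≈-0.196023; next y=7/10·(-1.213895)+1·(-0.196023)≈-1.045749
n=7: y=-1.045749, sp=-1, e=sp−y=0.045749; I=-0.179006, D=e−e_prev=-0.168146; u=1/4·0.045749+3/2·(-0.179006)+1/4·(-0.168146)≈-0.299108; next y=7/10·(-1.045749)+1·(-0.299108)≈-1.031133
n=8: y≈-1.031133, sp=-1, e=sp−y≈0.031133; I≈-0.147873, D=e−e_prev≈-0.014616; u=1/4·0.031133+3/2·(-0.147873)+1/4·(-0.014616)≈-0.217681; next y=7/10·(-1.031133)+1·(-0.217681)≈-0.939474
n=9: y≈-0.939474, sp=-1, e=sp−y≈-0.060526; I≈-0.208400, D=e−e_prev≈-0.091659; u=1/4·(-0.060526)+3/2·(-0.208400)+1/4·(-0.091659)≈-0.350645; next y=7/10·(-0.939474)+1·(-0.350645)≈-1.008277
n=10: y≈-1.008277, sp=-1, e=sp−y≈0.008277; I≈-0.200122, D=e−e_prev≈0.068803; u=1/4·0.008277+3/2·(-0.200122)+1/4·0.068803≈-0.280913; next y=7/10·(-1.008277)+1·(-0.280913)≈-0.986707
n=11: y≈-0.986707, sp=-1, e=sp−y≈-0.013293; I≈-0.213415, D=e−e_prev≈-0.021570; u=1/4·(-0.013293)+3/2·(-0.213415)+1/4·(-0.021570)≈-0.328838; next y=7/10·(-0.986707)+1·(-0.328838)≈-1.019533
n=12: y≈-1.019533, sp=-2, e=sp−y≈-0.980467; I≈-1.193882, D=e−e_prev≈-0.967174; u=1/4·(-0.980467)+3/2·(-1.193882)+1/4·(-0.967174)≈-2.277733; next y=7/10·(-1.019533)+1·(-2.277733)≈-2.991406
n=13: y≈-2.991406, sp=-2, e=sp−y≈0.991406; I≈-0.202476, D=e−e_prev≈1.971873; u=1/4·0.991406+3/2·(-0.202476)+1/4·1.971873≈0.437106; next y=7/10·(-2.991406)+1·0.437106≈-1.656878
n=14: y≈-1.656878, sp=-2, e=sp−y≈-0.343122; I≈-0.545598, D=e−e_prev≈-1.334528; u=1/4·(-0.343122)+3/2·(-0.545598)+1/4·(-1.334528)≈-1.237809; next y=7/10·(-1.656878)+1·(-1.237809)≈-2.397624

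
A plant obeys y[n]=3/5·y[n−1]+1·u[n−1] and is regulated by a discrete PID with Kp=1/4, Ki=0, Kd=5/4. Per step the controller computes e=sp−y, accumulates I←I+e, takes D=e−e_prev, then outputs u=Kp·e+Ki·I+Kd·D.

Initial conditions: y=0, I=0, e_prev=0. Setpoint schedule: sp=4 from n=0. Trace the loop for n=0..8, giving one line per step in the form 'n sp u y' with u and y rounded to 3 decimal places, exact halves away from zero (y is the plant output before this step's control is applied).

0 4 6.000 0.000
1 4 -8.000 6.000
2 4 15.100 -4.400
3 4 -23.190 12.460
4 4 40.146 -15.714
5 4 -64.719 30.718
6 4 108.830 -46.288
7 4 -178.445 81.057
8 4 297.038 -129.811

(exact arithmetic carried between steps; '≈' marks a value shown rounded to 6 d.p. or computed from one; I and e_prev carry over from the previous line; the table rounds u and y to 3 d.p., halves away from zero)
n=0: y=0, sp=4, e=sp−y=4; I=4, D=e−e_prev=4; u=1/4·4+0·4+5/4·4=6; next y=3/5·0+1·6=6
n=1: y=6, sp=4, e=sp−y=-2; I=2, D=e−e_prev=-6; u=1/4·(-2)+0·2+5/4·(-6)=-8; next y=3/5·6+1·(-8)=-4.4
n=2: y=-4.4, sp=4, e=sp−y=8.4; I=10.4, D=e−e_prev=10.4; u=1/4·8.4+0·10.4+5/4·10.4=15.1; next y=3/5·(-4.4)+1·15.1=12.46
n=3: y=12.46, sp=4, e=sp−y=-8.46; I=1.94, D=e−e_prev=-16.86; u=1/4·(-8.46)+0·1.94+5/4·(-16.86)=-23.19; next y=3/5·12.46+1·(-23.19)=-15.714
n=4: y=-15.714, sp=4, e=sp−y=19.714; I=21.654, D=e−e_prev=28.174; u=1/4·19.714+0·21.654+5/4·28.174=40.146; next y=3/5·(-15.714)+1·40.146=30.7176
n=5: y=30.7176, sp=4, e=sp−y=-26.7176; I=-5.0636, D=e−e_prev=-46.4316; u=1/4·(-26.7176)+0·(-5.0636)+5/4·(-46.4316)=-64.7189; next y=3/5·30.7176+1·(-64.7189)=-46.28834
n=6: y=-46.28834, sp=4, e=sp−y=50.28834; I=45.22474, D=e−e_prev=77.00594; u=1/4·50.28834+0·45.22474+5/4·77.00594=108.82951; next y=3/5·(-46.28834)+1·108.82951=81.056506
n=7: y=81.056506, sp=4, e=sp−y=-77.056506; I=-31.831766, D=e−e_prev=-127.344846; u=1/4·(-77.056506)+0·(-31.831766)+5/4·(-127.344846)=-178.445184; next y=3/5·81.056506+1·(-178.445184)≈-129.811280
n=8: y≈-129.811280, sp=4, e=sp−y≈133.811280; I≈101.979514, D=e−e_prev≈210.867786; u=1/4·133.811280+0·101.979514+5/4·210.867786≈297.037553; next y=3/5·(-129.811280)+1·297.037553≈219.150785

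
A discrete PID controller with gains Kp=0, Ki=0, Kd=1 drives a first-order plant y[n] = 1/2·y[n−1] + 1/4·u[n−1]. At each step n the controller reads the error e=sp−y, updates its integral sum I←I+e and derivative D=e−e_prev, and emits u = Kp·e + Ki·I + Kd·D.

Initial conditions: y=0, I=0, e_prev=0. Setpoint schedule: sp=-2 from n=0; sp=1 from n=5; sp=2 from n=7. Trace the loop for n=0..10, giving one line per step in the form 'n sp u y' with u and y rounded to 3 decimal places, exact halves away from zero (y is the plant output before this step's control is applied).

(exact arithmetic carried between steps; '≈' marks a value shown rounded to 6 d.p. or computed from one; I and e_prev carry over from the previous line; the table rounds u and y to 3 d.p., halves away from zero)
n=0: y=0, sp=-2, e=sp−y=-2; I=-2, D=e−e_prev=-2; u=0·(-2)+0·(-2)+1·(-2)=-2; next y=1/2·0+1/4·(-2)=-0.5
n=1: y=-0.5, sp=-2, e=sp−y=-1.5; I=-3.5, D=e−e_prev=0.5; u=0·(-1.5)+0·(-3.5)+1·0.5=0.5; next y=1/2·(-0.5)+1/4·0.5=-0.125
n=2: y=-0.125, sp=-2, e=sp−y=-1.875; I=-5.375, D=e−e_prev=-0.375; u=0·(-1.875)+0·(-5.375)+1·(-0.375)=-0.375; next y=1/2·(-0.125)+1/4·(-0.375)=-0.15625
n=3: y=-0.15625, sp=-2, e=sp−y=-1.84375; I=-7.21875, D=e−e_prev=0.03125; u=0·(-1.84375)+0·(-7.21875)+1·0.03125=0.03125; next y=1/2·(-0.15625)+1/4·0.03125≈-0.070313
n=4: y≈-0.070313, sp=-2, e=sp−y≈-1.929688; I≈-9.148438, D=e−e_prev≈-0.085938; u=0·(-1.929688)+0·(-9.148438)+1·(-0.085938)≈-0.085938; next y=1/2·(-0.070313)+1/4·(-0.085938)≈-0.056641
n=5: y≈-0.056641, sp=1, e=sp−y≈1.056641; I≈-8.091797, D=e−e_prev≈2.986328; u=0·1.056641+0·(-8.091797)+1·2.986328≈2.986328; next y=1/2·(-0.056641)+1/4·2.986328≈0.718262
n=6: y≈0.718262, sp=1, e=sp−y≈0.281738; I≈-7.810059, D=e−e_prev≈-0.774902; u=0·0.281738+0·(-7.810059)+1·(-0.774902)≈-0.774902; next y=1/2·0.718262+1/4·(-0.774902)≈0.165405
n=7: y≈0.165405, sp=2, e=sp−y≈1.834595; I≈-5.975464, D=e−e_prev≈1.552856; u=0·1.834595+0·(-5.975464)+1·1.552856≈1.552856; next y=1/2·0.165405+1/4·1.552856≈0.470917
n=8: y≈0.470917, sp=2, e=sp−y≈1.529083; I≈-4.446381, D=e−e_prev≈-0.305511; u=0·1.529083+0·(-4.446381)+1·(-0.305511)≈-0.305511; next y=1/2·0.470917+1/4·(-0.305511)≈0.159081
n=9: y≈0.159081, sp=2, e=sp−y≈1.840919; I≈-2.605461, D=e−e_prev≈0.311836; u=0·1.840919+0·(-2.605461)+1·0.311836≈0.311836; next y=1/2·0.159081+1/4·0.311836≈0.157499
n=10: y≈0.157499, sp=2, e=sp−y≈1.842501; I≈-0.762960, D=e−e_prev≈0.001581; u=0·1.842501+0·(-0.762960)+1·0.001581≈0.001581; next y=1/2·0.157499+1/4·0.001581≈0.079145

0 -2 -2.000 0.000
1 -2 0.500 -0.500
2 -2 -0.375 -0.125
3 -2 0.031 -0.156
4 -2 -0.086 -0.070
5 1 2.986 -0.057
6 1 -0.775 0.718
7 2 1.553 0.165
8 2 -0.306 0.471
9 2 0.312 0.159
10 2 0.002 0.157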